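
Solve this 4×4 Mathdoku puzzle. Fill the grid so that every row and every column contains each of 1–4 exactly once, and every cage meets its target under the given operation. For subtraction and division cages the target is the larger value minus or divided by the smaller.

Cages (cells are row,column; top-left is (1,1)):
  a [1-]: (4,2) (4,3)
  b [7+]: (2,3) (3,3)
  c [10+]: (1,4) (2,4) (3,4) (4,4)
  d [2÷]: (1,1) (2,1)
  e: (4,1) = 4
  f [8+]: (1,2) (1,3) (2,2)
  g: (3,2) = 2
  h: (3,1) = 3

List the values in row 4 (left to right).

Cage h is a single given cell, which forces (3,1) = 3.
Cage g is given, which forces (3,2) = 2.
Row 3 already has 3, so (3,3) = 4.
Row 3 already has 4, so (3,4) = 1.
Cage e is a single given cell, which forces (4,1) = 4.
Column 3 now contains 4, leaving (2,3) = 3.
Cage a needs two cells with difference 1; hence (4,3) = 2.
Row 4 now contains 2, so (4,4) = 3.
Cage f has sum 8, which forces (1,2) = 3.
3 is placed in column 3, so (1,3) = 1.
Cage f has sum 8, so (2,2) = 4.
Row 2 already has 4, leaving (2,4) = 2.
3 is placed in row 4, leaving (4,2) = 1.
1 is placed in row 1; hence (1,1) = 2.
Column 4 now contains 2, which forces (1,4) = 4.
2 is placed in row 2; hence (2,1) = 1.
Filled in: 2 3 1 4 / 1 4 3 2 / 3 2 4 1 / 4 1 2 3.

4 1 2 3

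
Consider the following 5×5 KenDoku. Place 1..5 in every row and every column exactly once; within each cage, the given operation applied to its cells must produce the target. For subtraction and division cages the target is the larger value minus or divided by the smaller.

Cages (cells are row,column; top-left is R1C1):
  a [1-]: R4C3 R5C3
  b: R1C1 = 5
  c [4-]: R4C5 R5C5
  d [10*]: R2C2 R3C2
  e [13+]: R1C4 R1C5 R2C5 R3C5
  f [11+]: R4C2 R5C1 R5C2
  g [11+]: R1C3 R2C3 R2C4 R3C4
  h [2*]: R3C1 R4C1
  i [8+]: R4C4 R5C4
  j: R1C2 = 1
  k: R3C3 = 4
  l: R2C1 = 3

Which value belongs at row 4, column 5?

5

Cage b is given, which forces R1C1 = 5.
Cage j is a single given cell; hence R1C2 = 1.
L is a freebie, so R2C1 = 3.
K is a freebie; hence R3C3 = 4.
In row 4, 4 can only go at R4C2, so R4C2 = 4.
In row 5, 4 can only go at R5C1, so R5C1 = 4.
Cage f has sum 11, so R5C2 = 3.
Row 5 now contains 3, so R5C4 = 5.
Row 5 already has 5; hence R5C5 = 1.
Column 4 now contains 5, leaving R4C4 = 3.
Column 5 already has 1, leaving R4C5 = 5.
Row 5 now contains 1, leaving R5C3 = 2.
2 is placed in column 3, leaving R1C3 = 3.
The 4 cells of cage e must have sum 13, which forces R1C4 = 4.
3 is placed in row 1, so R1C5 = 2.
Cage g has sum 11, leaving R2C3 = 5.
Cage e needs sum 13, leaving R2C5 = 4.
2 is placed in column 5, leaving R3C5 = 3.
3 is placed in row 4, leaving R4C3 = 1.
Row 2 now contains 5, leaving R2C2 = 2.
2 is placed in row 2, so R2C4 = 1.
Cage h needs two cells with product 2; hence R3C1 = 1.
Cage d needs two cells with product 10, leaving R3C2 = 5.
1 is placed in column 4, leaving R3C4 = 2.
Row 4 already has 1, which forces R4C1 = 2.
Completed grid: 5 1 3 4 2 / 3 2 5 1 4 / 1 5 4 2 3 / 2 4 1 3 5 / 4 3 2 5 1.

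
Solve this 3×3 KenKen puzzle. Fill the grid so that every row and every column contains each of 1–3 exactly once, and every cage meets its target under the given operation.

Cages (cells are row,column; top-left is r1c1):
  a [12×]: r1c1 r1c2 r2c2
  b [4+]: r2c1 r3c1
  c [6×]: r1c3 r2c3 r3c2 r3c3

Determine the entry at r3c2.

1

Cage a has product 12, which forces r1c1 = 2.
Cage a has product 12, which forces r1c2 = 3.
Row 1 now contains 3, leaving r1c3 = 1.
Cage a needs product 12, leaving r2c2 = 2.
Row 2 now contains 2, which forces r2c3 = 3.
The 4 cells of cage c must have product 6, so r3c2 = 1.
3 is placed in column 3; hence r3c3 = 2.
3 is placed in row 2, leaving r2c1 = 1.
1 is placed in row 3, which forces r3c1 = 3.
Filled in: 2 3 1 / 1 2 3 / 3 1 2.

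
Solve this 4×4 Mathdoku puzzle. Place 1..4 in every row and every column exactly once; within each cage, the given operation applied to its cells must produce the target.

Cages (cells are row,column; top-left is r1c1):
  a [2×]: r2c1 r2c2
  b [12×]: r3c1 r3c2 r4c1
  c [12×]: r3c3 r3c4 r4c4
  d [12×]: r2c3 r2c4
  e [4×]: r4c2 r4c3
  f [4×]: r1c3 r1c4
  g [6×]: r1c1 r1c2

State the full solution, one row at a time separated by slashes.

The only place for 2 in column 3 is r3c3.
Cage c has product 12, leaving r3c4 = 3.
The 3 cells of cage c must have product 12, which forces r4c4 = 2.
Cage d needs two cells with product 12, which forces r2c3 = 3.
3 is placed in column 4; hence r2c4 = 4.
The 3 cells of cage b must have product 12, leaving r4c1 = 3.
3 is placed in column 1; hence r1c1 = 2.
Cage g needs two cells with product 6, so r1c2 = 3.
The two cells of cage f must have product 4; hence r1c3 = 4.
Column 4 now contains 4, so r1c4 = 1.
2 is placed in column 1, which forces r2c1 = 1.
Row 2 now contains 1, leaving r2c2 = 2.
1 is placed in column 1, leaving r3c1 = 4.
4 is placed in row 3, leaving r3c2 = 1.
1 is placed in column 2, which forces r4c2 = 4.
Column 3 now contains 4, leaving r4c3 = 1.

2 3 4 1 / 1 2 3 4 / 4 1 2 3 / 3 4 1 2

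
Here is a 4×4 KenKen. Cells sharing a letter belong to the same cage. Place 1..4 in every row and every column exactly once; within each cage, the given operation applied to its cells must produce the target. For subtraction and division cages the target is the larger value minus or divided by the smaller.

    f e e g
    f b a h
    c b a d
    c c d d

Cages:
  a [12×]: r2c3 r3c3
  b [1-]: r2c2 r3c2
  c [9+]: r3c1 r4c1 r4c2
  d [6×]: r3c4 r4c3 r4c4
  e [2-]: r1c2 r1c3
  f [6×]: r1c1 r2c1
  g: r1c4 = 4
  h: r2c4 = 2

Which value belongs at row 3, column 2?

Cage g is given, so r1c4 = 4.
Cage h is given, leaving r2c4 = 2.
The two cells of cage f must have product 6; hence r1c1 = 2.
2 is placed in row 2, leaving r2c1 = 3.
Row 2 now contains 3, leaving r2c3 = 4.
Column 1 already has 3, which forces r3c1 = 4.
Column 3 already has 4, so r3c3 = 3.
3 is placed in row 3, which forces r3c4 = 1.
Column 1 already has 4, which forces r4c1 = 1.
Cage d has product 6, so r4c3 = 2.
Column 4 now contains 1, which forces r4c4 = 3.
Cage e needs two cells with difference 2, which forces r1c2 = 3.
3 is placed in column 3, which forces r1c3 = 1.
Row 2 now contains 4, leaving r2c2 = 1.
3 is placed in row 3, so r3c2 = 2.
Row 4 now contains 3, which forces r4c2 = 4.
Filled in: 2 3 1 4 / 3 1 4 2 / 4 2 3 1 / 1 4 2 3.

2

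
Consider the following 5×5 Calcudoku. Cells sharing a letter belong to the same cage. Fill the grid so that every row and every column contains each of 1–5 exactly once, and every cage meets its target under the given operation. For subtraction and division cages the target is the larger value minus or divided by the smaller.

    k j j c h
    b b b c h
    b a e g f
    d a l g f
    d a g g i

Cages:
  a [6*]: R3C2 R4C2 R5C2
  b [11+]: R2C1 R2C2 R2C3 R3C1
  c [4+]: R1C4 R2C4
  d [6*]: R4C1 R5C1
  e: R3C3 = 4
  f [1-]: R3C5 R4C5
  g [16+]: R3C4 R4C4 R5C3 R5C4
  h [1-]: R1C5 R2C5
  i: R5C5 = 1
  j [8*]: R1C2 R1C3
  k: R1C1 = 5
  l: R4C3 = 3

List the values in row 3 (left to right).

Cage k is given; hence R1C1 = 5.
E is a freebie, which forces R3C3 = 4.
L is a freebie, leaving R4C3 = 3.
Column 3 now contains 4; hence R5C3 = 5.
Cage i is a single given cell, leaving R5C5 = 1.
The two cells of cage j must have product 8, so R1C2 = 4.
Column 3 now contains 4, which forces R1C3 = 2.
Row 1 already has 2, so R1C5 = 3.
2 is placed in column 3; hence R2C3 = 1.
1 is placed in row 2, which forces R2C4 = 3.
3 is placed in column 5; hence R3C5 = 5.
Row 4 now contains 3, so R4C1 = 2.
2 is placed in row 4, so R4C2 = 1.
2 is placed in row 4, which forces R4C5 = 4.
Cage d's pair has product 6; hence R5C1 = 3.
3 is placed in row 5, so R5C2 = 2.
2 is placed in row 5, so R5C4 = 4.
Row 1 now contains 3, so R1C4 = 1.
Column 1 already has 2, which forces R2C1 = 4.
Row 2 now contains 3, so R2C2 = 5.
Column 5 already has 4; hence R2C5 = 2.
Column 1 already has 3, so R3C1 = 1.
Column 2 now contains 2, leaving R3C2 = 3.
Row 3 now contains 5, leaving R3C4 = 2.
4 is placed in row 4; hence R4C4 = 5.
Completed grid: 5 4 2 1 3 / 4 5 1 3 2 / 1 3 4 2 5 / 2 1 3 5 4 / 3 2 5 4 1.

1 3 4 2 5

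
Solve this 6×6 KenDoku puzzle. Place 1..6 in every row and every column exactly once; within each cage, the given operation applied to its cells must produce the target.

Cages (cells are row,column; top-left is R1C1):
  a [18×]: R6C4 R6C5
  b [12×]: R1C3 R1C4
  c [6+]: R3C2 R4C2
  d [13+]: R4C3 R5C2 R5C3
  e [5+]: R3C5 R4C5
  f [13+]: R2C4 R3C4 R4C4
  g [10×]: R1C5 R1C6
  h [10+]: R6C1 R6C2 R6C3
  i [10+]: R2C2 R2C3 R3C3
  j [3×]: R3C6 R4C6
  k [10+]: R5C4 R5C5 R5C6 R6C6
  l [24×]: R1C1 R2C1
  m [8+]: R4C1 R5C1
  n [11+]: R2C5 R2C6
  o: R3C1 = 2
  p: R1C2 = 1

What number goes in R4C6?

Cage p is a single given cell, leaving R1C2 = 1.
Cage o is a single given cell, leaving R3C1 = 2.
The two cells of cage c must have sum 6, so R3C2 = 4.
The two cells of cage c must have sum 6; hence R4C2 = 2.
Cage e's pair has sum 5; hence R3C5 = 1.
Row 3 now contains 1, so R3C6 = 3.
Cage e needs two cells with sum 5, which forces R4C5 = 4.
Column 6 already has 3, leaving R4C6 = 1.
The 3 cells of cage i must have sum 10; hence R2C2 = 3.
The 4 cells of cage k must have sum 10, which forces R5C4 = 1.
In row 2, 1 can only go at R2C3, so R2C3 = 1.
Cage i has sum 10; hence R3C3 = 6.
Row 3 now contains 6; hence R3C4 = 5.
The 3 cells of cage f must have sum 13, leaving R2C4 = 2.
Cage f has sum 13, so R4C4 = 6.
6 is placed in column 4, leaving R6C4 = 3.
Row 6 now contains 3, leaving R6C5 = 6.
Cage b needs two cells with product 12, which forces R1C3 = 3.
3 is placed in column 4; hence R1C4 = 4.
Column 5 already has 6, leaving R2C5 = 5.
The two cells of cage n must have sum 11; hence R2C6 = 6.
Column 3 already has 3, leaving R4C3 = 5.
Row 6 now contains 3, leaving R6C1 = 1.
Row 6 already has 6; hence R6C2 = 5.
Cage h needs sum 10, which forces R6C3 = 4.
4 is placed in row 6, leaving R6C6 = 2.
Row 1 already has 4, leaving R1C1 = 6.
Column 5 already has 5, leaving R1C5 = 2.
2 is placed in column 6, so R1C6 = 5.
Row 2 now contains 6, leaving R2C1 = 4.
Row 4 already has 5, so R4C1 = 3.
Cage m needs two cells with sum 8, so R5C1 = 5.
Column 2 now contains 5; hence R5C2 = 6.
Column 3 already has 4, which forces R5C3 = 2.
Column 5 already has 2, leaving R5C5 = 3.
5 is placed in column 6, so R5C6 = 4.
Completed grid: 6 1 3 4 2 5 / 4 3 1 2 5 6 / 2 4 6 5 1 3 / 3 2 5 6 4 1 / 5 6 2 1 3 4 / 1 5 4 3 6 2.

1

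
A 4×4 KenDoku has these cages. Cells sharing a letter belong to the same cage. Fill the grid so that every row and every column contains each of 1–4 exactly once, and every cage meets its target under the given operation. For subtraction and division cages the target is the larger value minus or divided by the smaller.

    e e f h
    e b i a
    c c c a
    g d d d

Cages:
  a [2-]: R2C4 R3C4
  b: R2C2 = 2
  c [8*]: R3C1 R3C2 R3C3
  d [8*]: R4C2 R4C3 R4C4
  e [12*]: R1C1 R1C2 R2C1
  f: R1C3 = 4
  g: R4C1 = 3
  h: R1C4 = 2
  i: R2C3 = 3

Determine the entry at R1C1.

Cage f is a single given cell; hence R1C3 = 4.
H is a freebie; hence R1C4 = 2.
Cage b is a single given cell, so R2C2 = 2.
Cage i is given; hence R2C3 = 3.
G is a freebie, leaving R4C1 = 3.
Column 1 already has 3, which forces R1C1 = 1.
The 3 cells of cage e must have product 12, leaving R1C2 = 3.
Cage e has product 12, so R2C1 = 4.
Cage a's pair has difference 2, leaving R2C4 = 1.
Column 1 now contains 4, so R3C1 = 2.
Row 3 already has 2, leaving R3C3 = 1.
Cage a needs two cells with difference 2; hence R3C4 = 3.
Cage d needs product 8, so R4C3 = 2.
1 is placed in column 4; hence R4C4 = 4.
Row 3 now contains 1, so R3C2 = 4.
4 is placed in row 4, which forces R4C2 = 1.
Filled in: 1 3 4 2 / 4 2 3 1 / 2 4 1 3 / 3 1 2 4.

1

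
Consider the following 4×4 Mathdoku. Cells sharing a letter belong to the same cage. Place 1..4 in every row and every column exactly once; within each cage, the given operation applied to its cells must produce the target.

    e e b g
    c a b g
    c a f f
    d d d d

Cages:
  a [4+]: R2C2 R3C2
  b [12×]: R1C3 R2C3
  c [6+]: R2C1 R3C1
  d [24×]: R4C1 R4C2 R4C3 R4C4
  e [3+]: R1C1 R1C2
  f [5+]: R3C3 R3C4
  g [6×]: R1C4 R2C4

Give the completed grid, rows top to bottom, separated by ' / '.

The only place for 4 in row 1 is R1C3.
4 is placed in column 3, so R2C3 = 3.
3 is placed in row 2, so R2C4 = 2.
Column 4 already has 2, leaving R1C4 = 3.
Row 2 already has 2, leaving R2C1 = 4.
3 is placed in row 2, so R2C2 = 1.
Cage c needs two cells with sum 6, which forces R3C1 = 2.
Cage a's pair has sum 4; hence R3C2 = 3.
2 is placed in row 3, so R3C3 = 1.
3 is placed in column 4, so R3C4 = 4.
Column 3 now contains 1, so R4C3 = 2.
4 is placed in column 4, so R4C4 = 1.
Column 1 now contains 2, which forces R1C1 = 1.
Column 2 already has 1, leaving R1C2 = 2.
Row 4 already has 1, so R4C1 = 3.
2 is placed in row 4, so R4C2 = 4.

1 2 4 3 / 4 1 3 2 / 2 3 1 4 / 3 4 2 1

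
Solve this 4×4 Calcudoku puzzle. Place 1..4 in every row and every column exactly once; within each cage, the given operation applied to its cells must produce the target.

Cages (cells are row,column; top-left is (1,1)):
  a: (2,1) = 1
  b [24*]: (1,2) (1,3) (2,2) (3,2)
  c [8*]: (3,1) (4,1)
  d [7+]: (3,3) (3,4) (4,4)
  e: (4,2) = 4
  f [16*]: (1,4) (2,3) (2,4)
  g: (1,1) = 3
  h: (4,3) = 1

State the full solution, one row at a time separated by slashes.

Cage g is given; hence (1,1) = 3.
Cage a is a single given cell, so (2,1) = 1.
1 is placed in row 2, so (2,4) = 4.
Cage e is a single given cell; hence (4,2) = 4.
Cage h is given, so (4,3) = 1.
The 4 cells of cage b must have product 24, leaving (1,3) = 4.
4 is placed in column 4, which forces (1,4) = 2.
Row 2 already has 4, so (2,3) = 2.
The two cells of cage c must have product 8, leaving (3,1) = 4.
Column 3 now contains 2, leaving (3,3) = 3.
3 is placed in row 3, which forces (3,4) = 1.
Row 4 already has 4; hence (4,1) = 2.
Column 4 now contains 2, so (4,4) = 3.
Row 1 now contains 2, so (1,2) = 1.
Row 2 now contains 2; hence (2,2) = 3.
Row 3 now contains 1, which forces (3,2) = 2.

3 1 4 2 / 1 3 2 4 / 4 2 3 1 / 2 4 1 3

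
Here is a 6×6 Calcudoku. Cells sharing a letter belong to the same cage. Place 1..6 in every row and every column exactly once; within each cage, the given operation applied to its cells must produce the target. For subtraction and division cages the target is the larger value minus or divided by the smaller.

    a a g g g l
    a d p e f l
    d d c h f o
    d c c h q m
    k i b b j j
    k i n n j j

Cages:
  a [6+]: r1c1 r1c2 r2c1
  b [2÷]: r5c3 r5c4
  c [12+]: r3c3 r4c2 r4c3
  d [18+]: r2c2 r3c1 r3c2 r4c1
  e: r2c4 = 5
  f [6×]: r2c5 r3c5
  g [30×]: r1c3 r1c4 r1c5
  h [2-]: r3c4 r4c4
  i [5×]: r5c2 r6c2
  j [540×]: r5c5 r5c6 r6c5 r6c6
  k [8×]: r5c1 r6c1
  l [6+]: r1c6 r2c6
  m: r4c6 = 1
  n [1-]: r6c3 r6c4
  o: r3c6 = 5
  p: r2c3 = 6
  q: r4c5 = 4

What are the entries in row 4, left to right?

5 6 2 3 4 1

Cage p is given, so r2c3 = 6.
Cage e is a single given cell; hence r2c4 = 5.
O is a freebie, leaving r3c6 = 5.
Cage q is a single given cell, so r4c5 = 4.
Cage m is given, leaving r4c6 = 1.
In column 1, 5 can only go at r4c1, so r4c1 = 5.
Cage c needs sum 12, which forces r3c3 = 4.
4 is placed in row 3, leaving r3c4 = 1.
Cage c has sum 12, which forces r4c2 = 6.
Cage c has sum 12, which forces r4c3 = 2.
2 is placed in row 4; hence r4c4 = 3.
The 4 cells of cage d must have sum 18, which forces r2c2 = 4.
4 is placed in row 2, which forces r2c6 = 2.
Cage d needs sum 18; hence r3c1 = 6.
Column 2 now contains 6, so r3c2 = 3.
3 is placed in row 3, so r3c5 = 2.
Column 6 now contains 2, leaving r1c6 = 4.
Cage f's pair has product 6, so r2c5 = 3.
The 3 cells of cage a must have sum 6, so r1c1 = 3.
Cage a has sum 6, leaving r1c2 = 2.
Row 1 already has 2; hence r1c4 = 6.
3 is placed in row 2, so r2c1 = 1.
6 is placed in column 4; hence r5c4 = 2.
Column 4 now contains 2, leaving r6c4 = 4.
Row 5 now contains 2, leaving r5c1 = 4.
Cage b's pair has quotient 2, so r5c3 = 1.
4 is placed in row 6, leaving r6c1 = 2.
Column 3 already has 1, so r1c3 = 5.
The 3 cells of cage g must have product 30, which forces r1c5 = 1.
1 is placed in row 5, which forces r5c2 = 5.
Row 5 now contains 5; hence r5c5 = 6.
Row 5 already has 6; hence r5c6 = 3.
Cage i needs two cells with product 5, which forces r6c2 = 1.
Column 3 already has 5, so r6c3 = 3.
Column 5 now contains 6; hence r6c5 = 5.
Column 6 already has 3, so r6c6 = 6.
Filled in: 3 2 5 6 1 4 / 1 4 6 5 3 2 / 6 3 4 1 2 5 / 5 6 2 3 4 1 / 4 5 1 2 6 3 / 2 1 3 4 5 6.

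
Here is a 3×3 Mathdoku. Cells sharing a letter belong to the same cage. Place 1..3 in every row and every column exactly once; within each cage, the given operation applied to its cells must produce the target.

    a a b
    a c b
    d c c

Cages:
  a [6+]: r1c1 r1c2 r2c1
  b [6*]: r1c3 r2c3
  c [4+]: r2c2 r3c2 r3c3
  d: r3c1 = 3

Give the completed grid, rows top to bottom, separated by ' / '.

The 3 cells of cage c must have sum 4, so r2c2 = 1.
D is a freebie, which forces r3c1 = 3.
Cage c needs sum 4, so r3c2 = 2.
Cage c has sum 4, leaving r3c3 = 1.
The 3 cells of cage a must have sum 6; hence r1c1 = 1.
Column 2 already has 2, which forces r1c2 = 3.
Row 1 already has 3, leaving r1c3 = 2.
Column 1 already has 3, leaving r2c1 = 2.
Column 3 now contains 2, leaving r2c3 = 3.

1 3 2 / 2 1 3 / 3 2 1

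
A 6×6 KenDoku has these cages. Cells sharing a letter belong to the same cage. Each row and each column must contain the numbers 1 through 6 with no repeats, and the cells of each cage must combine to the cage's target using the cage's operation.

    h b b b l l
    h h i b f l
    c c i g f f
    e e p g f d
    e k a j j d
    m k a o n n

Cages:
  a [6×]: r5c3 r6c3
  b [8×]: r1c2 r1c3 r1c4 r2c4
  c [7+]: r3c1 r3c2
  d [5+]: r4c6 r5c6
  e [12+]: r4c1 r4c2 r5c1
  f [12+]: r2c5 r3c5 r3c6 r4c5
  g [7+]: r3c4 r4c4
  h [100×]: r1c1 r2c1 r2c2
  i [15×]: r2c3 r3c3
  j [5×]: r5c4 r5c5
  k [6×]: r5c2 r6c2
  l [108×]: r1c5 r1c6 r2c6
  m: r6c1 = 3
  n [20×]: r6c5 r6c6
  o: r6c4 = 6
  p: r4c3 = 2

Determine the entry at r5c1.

2

The 3 cells of cage h must have product 100, which forces r1c1 = 5.
Cage l needs product 108; hence r1c5 = 6.
Cage l has product 108, so r1c6 = 3.
Cage h has product 100, leaving r2c1 = 4.
The 3 cells of cage h must have product 100, which forces r2c2 = 5.
Row 2 already has 5, so r2c3 = 3.
Cage b needs product 8, leaving r2c4 = 1.
1 is placed in row 2, which forces r2c5 = 2.
Cage l needs product 108, leaving r2c6 = 6.
Column 3 already has 3, which forces r3c3 = 5.
Cage p is a single given cell; hence r4c3 = 2.
1 is placed in column 4, so r5c4 = 5.
5 is placed in row 5; hence r5c5 = 1.
Cage m is a single given cell, which forces r6c1 = 3.
Cage o is given, which forces r6c4 = 6.
Cage e has sum 12; hence r4c1 = 6.
The 3 cells of cage e must have sum 12, leaving r4c2 = 4.
Row 4 now contains 4; hence r4c4 = 3.
Cage f needs sum 12, which forces r4c5 = 5.
Cage d needs two cells with sum 5, which forces r4c6 = 1.
Cage e needs sum 12, which forces r5c1 = 2.
1 is placed in row 5, leaving r5c3 = 6.
Cage d's pair has sum 5; hence r5c6 = 4.
Row 6 already has 6; hence r6c3 = 1.
Column 5 already has 5, so r6c5 = 4.
4 is placed in column 6, so r6c6 = 5.
The 4 cells of cage b must have product 8, leaving r1c2 = 1.
Column 3 now contains 1, leaving r1c3 = 4.
Cage b has product 8, which forces r1c4 = 2.
Column 1 now contains 6, leaving r3c1 = 1.
Cage c needs two cells with sum 7, which forces r3c2 = 6.
Column 4 already has 3; hence r3c4 = 4.
Column 5 already has 4, so r3c5 = 3.
Column 6 now contains 1, which forces r3c6 = 2.
Row 5 already has 6, leaving r5c2 = 3.
Row 6 now contains 1, leaving r6c2 = 2.
The full grid is 5 1 4 2 6 3 / 4 5 3 1 2 6 / 1 6 5 4 3 2 / 6 4 2 3 5 1 / 2 3 6 5 1 4 / 3 2 1 6 4 5.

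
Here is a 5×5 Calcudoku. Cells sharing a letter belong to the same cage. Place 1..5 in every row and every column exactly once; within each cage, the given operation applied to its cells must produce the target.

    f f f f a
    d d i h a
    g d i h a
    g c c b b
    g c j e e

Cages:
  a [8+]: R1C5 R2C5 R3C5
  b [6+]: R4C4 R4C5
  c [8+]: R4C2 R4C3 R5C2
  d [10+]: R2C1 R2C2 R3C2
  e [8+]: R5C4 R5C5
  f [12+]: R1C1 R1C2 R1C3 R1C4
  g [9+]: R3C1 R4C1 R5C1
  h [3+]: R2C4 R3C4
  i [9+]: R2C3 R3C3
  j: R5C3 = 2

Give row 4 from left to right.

5 1 3 4 2

Cage j is a single given cell, which forces R5C3 = 2.
The only place for 3 in row 1 is R1C5.
Cage e's pair has sum 8, which forces R5C4 = 3.
Column 5 now contains 3; hence R5C5 = 5.
The only place for 3 in column 3 is R4C3.
Cage g needs sum 9, so R3C1 = 3.
The only place for 3 in row 2 is R2C2.
In column 3, 1 can only go at R1C3, so R1C3 = 1.
The only place for 1 in column 1 is R5C1.
The 3 cells of cage g must have sum 9, leaving R4C1 = 5.
Cage c has sum 8, which forces R4C2 = 1.
1 is placed in row 5, which forces R5C2 = 4.
Column 1 already has 5, so R2C1 = 2.
Row 2 now contains 2; hence R2C4 = 1.
Row 2 now contains 1, so R2C5 = 4.
Cage d needs sum 10, which forces R3C2 = 5.
5 is placed in row 3, which forces R3C3 = 4.
1 is placed in column 4, which forces R3C4 = 2.
Column 5 now contains 4, which forces R3C5 = 1.
Column 4 already has 2, so R4C4 = 4.
Column 5 now contains 4; hence R4C5 = 2.
Column 1 already has 2, which forces R1C1 = 4.
Column 2 now contains 5, which forces R1C2 = 2.
Column 4 now contains 4, which forces R1C4 = 5.
Row 2 already has 4, which forces R2C3 = 5.
Completed grid: 4 2 1 5 3 / 2 3 5 1 4 / 3 5 4 2 1 / 5 1 3 4 2 / 1 4 2 3 5.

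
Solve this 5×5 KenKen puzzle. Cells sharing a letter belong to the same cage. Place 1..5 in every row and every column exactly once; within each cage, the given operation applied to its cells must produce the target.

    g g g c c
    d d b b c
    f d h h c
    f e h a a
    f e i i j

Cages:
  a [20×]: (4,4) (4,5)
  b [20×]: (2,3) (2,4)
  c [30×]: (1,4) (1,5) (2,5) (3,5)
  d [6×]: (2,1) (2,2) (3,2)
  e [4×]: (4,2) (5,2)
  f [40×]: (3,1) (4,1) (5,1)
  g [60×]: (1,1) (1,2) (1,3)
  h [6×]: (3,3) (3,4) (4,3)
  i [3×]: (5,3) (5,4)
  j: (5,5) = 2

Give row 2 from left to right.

1 2 5 4 3

J is a freebie, leaving (5,5) = 2.
Cage c needs product 30; hence (1,4) = 2.
Row 1 needs a 1, and only (1,5) is open for it.
The only place for 4 in row 3 is (3,1).
Cage f has product 40; hence (4,1) = 2.
Column 1 already has 4, which forces (5,1) = 5.
Column 1 now contains 5, which forces (1,1) = 3.
Column 1 already has 3, which forces (2,1) = 1.
Cage h needs product 6; hence (3,3) = 2.
Cage d has product 6; hence (2,2) = 2.
Cage d has product 6, which forces (3,2) = 3.
3 is placed in row 3; hence (3,4) = 1.
3 is placed in row 3, which forces (3,5) = 5.
Column 5 now contains 5; hence (4,5) = 4.
Column 4 now contains 1; hence (5,4) = 3.
Column 5 now contains 5; hence (2,5) = 3.
Row 4 already has 4; hence (4,2) = 1.
The 3 cells of cage h must have product 6, leaving (4,3) = 3.
Row 4 already has 4, which forces (4,4) = 5.
The two cells of cage e must have product 4, which forces (5,2) = 4.
Row 5 already has 3; hence (5,3) = 1.
Column 2 now contains 4, so (1,2) = 5.
Cage g has product 60; hence (1,3) = 4.
Cage b needs two cells with product 20, so (2,3) = 5.
Column 4 now contains 5, which forces (2,4) = 4.
Completed grid: 3 5 4 2 1 / 1 2 5 4 3 / 4 3 2 1 5 / 2 1 3 5 4 / 5 4 1 3 2.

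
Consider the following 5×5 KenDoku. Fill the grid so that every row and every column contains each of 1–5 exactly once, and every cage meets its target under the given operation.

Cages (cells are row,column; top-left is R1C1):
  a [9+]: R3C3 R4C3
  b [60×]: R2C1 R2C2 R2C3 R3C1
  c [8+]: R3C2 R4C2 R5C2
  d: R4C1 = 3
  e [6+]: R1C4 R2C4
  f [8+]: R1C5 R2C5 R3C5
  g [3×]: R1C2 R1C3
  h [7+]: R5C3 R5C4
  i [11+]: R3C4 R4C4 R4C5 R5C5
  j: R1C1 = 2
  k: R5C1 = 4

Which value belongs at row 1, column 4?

Cage j is a single given cell, leaving R1C1 = 2.
Cage d is given, which forces R4C1 = 3.
K is a freebie, so R5C1 = 4.
The only place for 1 in column 3 is R1C3.
1 is placed in row 1, which forces R1C2 = 3.
Column 2 already has 3, so R2C2 = 4.
Row 2 already has 4, which forces R2C3 = 3.
The only place for 5 in row 2 is R2C1.
5 is placed in column 1; hence R3C1 = 1.
Cage f needs sum 8, leaving R2C5 = 1.
Cage e needs two cells with sum 6, leaving R1C4 = 4.
Row 1 already has 4, so R1C5 = 5.
Row 2 already has 1, leaving R2C4 = 2.
2 is placed in column 4, so R4C4 = 1.
2 is placed in column 4, leaving R5C4 = 5.
5 is placed in column 4, so R3C4 = 3.
The 3 cells of cage f must have sum 8; hence R3C5 = 2.
Cage i needs sum 11, so R4C5 = 4.
The 3 cells of cage c must have sum 8; hence R5C2 = 1.
Row 5 now contains 5, which forces R5C3 = 2.
Cage i needs sum 11, which forces R5C5 = 3.
Row 3 already has 2, so R3C2 = 5.
Cage a needs two cells with sum 9, so R3C3 = 4.
Cage c needs sum 8, leaving R4C2 = 2.
4 is placed in row 4, leaving R4C3 = 5.
Completed grid: 2 3 1 4 5 / 5 4 3 2 1 / 1 5 4 3 2 / 3 2 5 1 4 / 4 1 2 5 3.

4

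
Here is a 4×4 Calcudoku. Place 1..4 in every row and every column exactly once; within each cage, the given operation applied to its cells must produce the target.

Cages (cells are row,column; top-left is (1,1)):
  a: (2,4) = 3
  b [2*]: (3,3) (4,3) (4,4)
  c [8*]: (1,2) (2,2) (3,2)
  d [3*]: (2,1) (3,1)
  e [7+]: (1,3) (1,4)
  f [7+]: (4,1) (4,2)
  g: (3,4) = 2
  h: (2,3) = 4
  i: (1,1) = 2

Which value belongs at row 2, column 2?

Cage i is a single given cell; hence (1,1) = 2.
Cage h is given, so (2,3) = 4.
A is a freebie, which forces (2,4) = 3.
Cage b has product 2, which forces (3,3) = 1.
G is a freebie, which forces (3,4) = 2.
Cage b has product 2, so (4,3) = 2.
Cage b needs product 2, which forces (4,4) = 1.
The 3 cells of cage c must have product 8, so (1,2) = 1.
4 is placed in column 3, so (1,3) = 3.
Column 4 already has 3, so (1,4) = 4.
Row 2 now contains 3; hence (2,1) = 1.
The 3 cells of cage c must have product 8, which forces (2,2) = 2.
Row 3 already has 1; hence (3,1) = 3.
Row 3 already has 2, which forces (3,2) = 4.
3 is placed in column 1, which forces (4,1) = 4.
Column 2 already has 4; hence (4,2) = 3.
Completed grid: 2 1 3 4 / 1 2 4 3 / 3 4 1 2 / 4 3 2 1.

2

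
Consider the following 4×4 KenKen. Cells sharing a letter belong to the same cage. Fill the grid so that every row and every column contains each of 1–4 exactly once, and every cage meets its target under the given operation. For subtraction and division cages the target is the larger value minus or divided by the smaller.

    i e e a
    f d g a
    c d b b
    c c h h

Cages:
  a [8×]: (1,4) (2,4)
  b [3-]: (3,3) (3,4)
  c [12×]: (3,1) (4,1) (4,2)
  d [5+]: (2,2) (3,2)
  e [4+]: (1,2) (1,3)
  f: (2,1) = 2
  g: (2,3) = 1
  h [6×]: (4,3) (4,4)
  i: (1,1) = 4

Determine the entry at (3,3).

Cage i is a single given cell, so (1,1) = 4.
Row 1 already has 4, leaving (1,4) = 2.
Cage f is a single given cell, leaving (2,1) = 2.
Cage g is given, which forces (2,3) = 1.
Column 4 already has 2; hence (2,4) = 4.
1 is placed in column 3; hence (3,3) = 4.
Column 4 now contains 4, which forces (3,4) = 1.
Column 4 already has 2, leaving (4,4) = 3.
Cage e's pair has sum 4, so (1,2) = 1.
1 is placed in column 3, so (1,3) = 3.
Row 2 now contains 4, which forces (2,2) = 3.
1 is placed in row 3, leaving (3,1) = 3.
Cage d's pair has sum 5, so (3,2) = 2.
3 is placed in row 4, so (4,1) = 1.
Cage c has product 12, which forces (4,2) = 4.
3 is placed in row 4, which forces (4,3) = 2.
The full grid is 4 1 3 2 / 2 3 1 4 / 3 2 4 1 / 1 4 2 3.

4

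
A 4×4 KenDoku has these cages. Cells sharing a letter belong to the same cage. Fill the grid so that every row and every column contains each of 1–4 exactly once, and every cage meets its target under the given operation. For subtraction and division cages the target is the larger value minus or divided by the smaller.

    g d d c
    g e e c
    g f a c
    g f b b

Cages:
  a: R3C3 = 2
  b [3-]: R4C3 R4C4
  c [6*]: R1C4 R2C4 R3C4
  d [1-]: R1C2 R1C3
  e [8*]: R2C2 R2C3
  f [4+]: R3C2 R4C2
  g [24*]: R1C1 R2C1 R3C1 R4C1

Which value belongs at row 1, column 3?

3

Cage a is a single given cell, so R3C3 = 2.
Cage e needs two cells with product 8; hence R2C2 = 2.
2 is placed in column 3, which forces R2C3 = 4.
Column 3 now contains 4; hence R4C3 = 1.
Row 4 already has 1, leaving R4C4 = 4.
Cage d's pair has difference 1, leaving R1C2 = 4.
1 is placed in column 3, leaving R1C3 = 3.
Cage c needs product 6, which forces R1C4 = 2.
The two cells of cage f must have sum 4, which forces R3C2 = 1.
Row 3 now contains 1, which forces R3C4 = 3.
Row 4 already has 1, so R4C2 = 3.
2 is placed in row 1, which forces R1C1 = 1.
Cage g needs product 24, which forces R2C1 = 3.
Column 4 already has 3, which forces R2C4 = 1.
Row 3 now contains 3, so R3C1 = 4.
3 is placed in row 4; hence R4C1 = 2.
The full grid is 1 4 3 2 / 3 2 4 1 / 4 1 2 3 / 2 3 1 4.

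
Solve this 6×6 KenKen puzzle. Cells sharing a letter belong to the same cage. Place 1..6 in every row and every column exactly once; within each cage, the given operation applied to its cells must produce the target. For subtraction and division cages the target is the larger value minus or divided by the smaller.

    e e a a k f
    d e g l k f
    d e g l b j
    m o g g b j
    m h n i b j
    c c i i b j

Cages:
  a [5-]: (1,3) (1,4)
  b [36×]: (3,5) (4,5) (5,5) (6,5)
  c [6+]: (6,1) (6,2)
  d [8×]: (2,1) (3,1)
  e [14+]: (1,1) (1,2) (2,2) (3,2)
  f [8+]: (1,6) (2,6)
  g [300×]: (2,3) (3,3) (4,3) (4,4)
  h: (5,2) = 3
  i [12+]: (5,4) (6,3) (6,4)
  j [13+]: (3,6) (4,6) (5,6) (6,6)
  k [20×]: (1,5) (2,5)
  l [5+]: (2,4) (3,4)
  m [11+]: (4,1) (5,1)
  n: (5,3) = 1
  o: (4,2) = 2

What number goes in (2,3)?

5

O is a freebie; hence (4,2) = 2.
The 4 cells of cage g must have product 300, which forces (4,4) = 5.
H is a freebie, which forces (5,2) = 3.
Cage n is a single given cell, so (5,3) = 1.
Column 3 now contains 1, so (1,3) = 6.
The two cells of cage a must have difference 5, leaving (1,4) = 1.
Row 4 already has 5, leaving (4,1) = 6.
Cage m's pair has sum 11, leaving (5,1) = 5.
Row 2 needs a 1, and only (2,2) is open for it.
The only place for 6 in row 2 is (2,6).
The two cells of cage f must have sum 8, so (1,6) = 2.
Cage j needs sum 13, so (5,6) = 4.
Row 1 needs a 3, and only (1,1) is open for it.
Cage e needs sum 14, which forces (1,2) = 4.
Row 1 already has 4, which forces (1,5) = 5.
5 is placed in column 5, so (2,5) = 4.
Cage e has sum 14, leaving (3,2) = 6.
4 is placed in column 2; hence (6,2) = 5.
4 is placed in row 2, so (2,1) = 2.
2 is placed in row 2; hence (2,4) = 3.
Cage d's pair has product 8, leaving (3,1) = 4.
3 is placed in column 4; hence (3,4) = 2.
The 4 cells of cage j must have sum 13, so (3,6) = 5.
2 is placed in column 4; hence (5,4) = 6.
Row 5 already has 6; hence (5,5) = 2.
The two cells of cage c must have sum 6, which forces (6,1) = 1.
6 is placed in column 4, so (6,4) = 4.
Row 6 now contains 1, so (6,6) = 3.
3 is placed in row 2, leaving (2,3) = 5.
Row 3 now contains 5; hence (3,3) = 3.
3 is placed in row 3, leaving (3,5) = 1.
Cage g needs product 300, so (4,3) = 4.
Column 5 already has 1, so (4,5) = 3.
Column 6 already has 3, which forces (4,6) = 1.
4 is placed in row 6, leaving (6,3) = 2.
3 is placed in row 6, leaving (6,5) = 6.
Filled in: 3 4 6 1 5 2 / 2 1 5 3 4 6 / 4 6 3 2 1 5 / 6 2 4 5 3 1 / 5 3 1 6 2 4 / 1 5 2 4 6 3.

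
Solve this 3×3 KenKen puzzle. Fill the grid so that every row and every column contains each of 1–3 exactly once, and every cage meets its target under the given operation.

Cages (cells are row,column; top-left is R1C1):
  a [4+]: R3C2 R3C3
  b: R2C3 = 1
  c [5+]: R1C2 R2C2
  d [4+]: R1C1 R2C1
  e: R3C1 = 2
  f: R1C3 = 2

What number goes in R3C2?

1

Cage f is a single given cell, so R1C3 = 2.
B is a freebie, so R2C3 = 1.
Cage e is given, so R3C1 = 2.
Column 3 already has 1, which forces R3C3 = 3.
Cage d needs two cells with sum 4, which forces R1C1 = 1.
Row 1 now contains 2; hence R1C2 = 3.
Row 2 already has 1, leaving R2C1 = 3.
Cage c needs two cells with sum 5, leaving R2C2 = 2.
Row 3 already has 3, so R3C2 = 1.
Filled in: 1 3 2 / 3 2 1 / 2 1 3.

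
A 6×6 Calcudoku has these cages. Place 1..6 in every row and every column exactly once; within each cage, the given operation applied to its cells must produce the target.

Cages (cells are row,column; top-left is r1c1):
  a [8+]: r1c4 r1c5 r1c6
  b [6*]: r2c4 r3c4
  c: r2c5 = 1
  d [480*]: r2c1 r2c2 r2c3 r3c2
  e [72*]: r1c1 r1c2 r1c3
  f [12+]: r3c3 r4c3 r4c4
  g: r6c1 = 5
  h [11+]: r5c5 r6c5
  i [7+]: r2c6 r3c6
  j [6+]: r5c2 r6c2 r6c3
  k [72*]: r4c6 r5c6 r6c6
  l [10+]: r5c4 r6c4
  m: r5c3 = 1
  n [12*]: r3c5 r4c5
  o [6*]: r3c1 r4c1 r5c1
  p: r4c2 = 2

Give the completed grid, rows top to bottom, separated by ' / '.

4 6 3 5 2 1 / 6 5 4 3 1 2 / 1 4 6 2 3 5 / 3 2 5 1 4 6 / 2 3 1 6 5 4 / 5 1 2 4 6 3

Cage c is given, leaving r2c5 = 1.
Cage d needs product 480; hence r3c2 = 4.
Cage p is given, leaving r4c2 = 2.
Cage m is a single given cell, which forces r5c3 = 1.
Cage g is a single given cell, leaving r6c1 = 5.
5 is placed in row 6, so r6c5 = 6.
Cage n needs two cells with product 12; hence r3c5 = 3.
The two cells of cage n must have product 12, leaving r4c5 = 4.
Row 5 now contains 1, leaving r5c2 = 3.
The two cells of cage l must have sum 10, which forces r5c4 = 6.
Column 5 now contains 6, so r5c5 = 5.
Row 5 now contains 6, so r5c6 = 4.
Cage j needs sum 6, so r6c2 = 1.
Cage j needs sum 6, so r6c3 = 2.
Row 6 already has 6, which forces r6c4 = 4.
4 is placed in column 6, leaving r6c6 = 3.
Column 2 already has 3, so r1c2 = 6.
Column 5 now contains 5, so r1c5 = 2.
6 is placed in column 2, leaving r2c2 = 5.
The two cells of cage b must have product 6; hence r2c4 = 3.
Cage o needs product 6, so r3c1 = 1.
Cage b's pair has product 6; hence r3c4 = 2.
Row 3 already has 2; hence r3c6 = 5.
Cage o has product 6, leaving r4c1 = 3.
Cage f needs sum 12, so r4c4 = 1.
3 is placed in column 6, so r4c6 = 6.
Row 5 now contains 3, leaving r5c1 = 2.
3 is placed in column 1, leaving r1c1 = 4.
Cage e needs product 72, so r1c3 = 3.
Column 4 now contains 1; hence r1c4 = 5.
5 is placed in column 6, which forces r1c6 = 1.
Column 1 now contains 4, so r2c1 = 6.
Row 2 now contains 6, so r2c3 = 4.
Column 6 now contains 6, leaving r2c6 = 2.
Row 3 already has 5, so r3c3 = 6.
6 is placed in row 4; hence r4c3 = 5.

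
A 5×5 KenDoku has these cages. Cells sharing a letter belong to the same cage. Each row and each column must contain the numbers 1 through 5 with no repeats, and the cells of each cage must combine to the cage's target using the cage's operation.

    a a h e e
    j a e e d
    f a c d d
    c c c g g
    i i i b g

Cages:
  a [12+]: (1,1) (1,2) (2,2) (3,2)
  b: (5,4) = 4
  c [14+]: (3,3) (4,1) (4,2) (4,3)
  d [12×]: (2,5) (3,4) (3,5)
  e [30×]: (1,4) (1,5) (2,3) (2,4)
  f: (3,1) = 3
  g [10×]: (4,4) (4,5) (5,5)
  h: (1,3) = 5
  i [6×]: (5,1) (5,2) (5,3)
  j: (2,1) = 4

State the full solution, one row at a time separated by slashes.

1 4 5 3 2 / 4 2 1 5 3 / 3 5 2 1 4 / 5 3 4 2 1 / 2 1 3 4 5

Cage h is given; hence (1,3) = 5.
Cage j is a single given cell, so (2,1) = 4.
Cage f is a single given cell; hence (3,1) = 3.
B is a freebie, which forces (5,4) = 4.
Cage e has product 30, which forces (2,4) = 5.
Cage d has product 12, so (2,5) = 3.
Cage d has product 12, so (3,4) = 1.
Cage d has product 12, leaving (3,5) = 4.
Column 4 now contains 1; hence (4,4) = 2.
Column 4 already has 2, leaving (1,4) = 3.
Cage a needs sum 12, leaving (3,2) = 5.
4 is placed in row 3, which forces (3,3) = 2.
Row 4 now contains 2; hence (4,1) = 5.
Row 4 already has 5; hence (4,5) = 1.
Column 5 already has 1, so (5,5) = 5.
Row 1 already has 3; hence (1,2) = 4.
Column 5 already has 1; hence (1,5) = 2.
2 is placed in column 3, leaving (2,3) = 1.
4 is placed in column 2; hence (4,2) = 3.
Row 4 now contains 3, leaving (4,3) = 4.
Column 3 now contains 1, so (5,3) = 3.
2 is placed in row 1, so (1,1) = 1.
1 is placed in row 2; hence (2,2) = 2.
Column 1 now contains 1; hence (5,1) = 2.
Column 2 now contains 2; hence (5,2) = 1.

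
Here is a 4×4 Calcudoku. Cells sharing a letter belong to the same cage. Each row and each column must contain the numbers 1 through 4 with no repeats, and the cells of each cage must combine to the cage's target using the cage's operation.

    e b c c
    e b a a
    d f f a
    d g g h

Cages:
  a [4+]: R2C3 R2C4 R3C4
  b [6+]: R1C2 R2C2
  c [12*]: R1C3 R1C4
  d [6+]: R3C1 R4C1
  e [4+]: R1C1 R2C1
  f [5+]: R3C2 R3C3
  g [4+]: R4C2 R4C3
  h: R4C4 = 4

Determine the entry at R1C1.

Cage a has sum 4; hence R2C3 = 1.
Cage a has sum 4, leaving R2C4 = 2.
Cage a needs sum 4, leaving R3C4 = 1.
1 is placed in column 3, so R4C3 = 3.
Cage h is given, so R4C4 = 4.
The two cells of cage e must have sum 4, leaving R1C1 = 1.
Cage b needs two cells with sum 6, so R1C2 = 2.
Column 3 already has 3, so R1C3 = 4.
4 is placed in column 4; hence R1C4 = 3.
1 is placed in row 2; hence R2C1 = 3.
2 is placed in row 2, so R2C2 = 4.
Cage d's pair has sum 6, leaving R3C1 = 4.
Cage f's pair has sum 5; hence R3C2 = 3.
The two cells of cage f must have sum 5; hence R3C3 = 2.
4 is placed in row 4, so R4C1 = 2.
Row 4 now contains 3, which forces R4C2 = 1.
Completed grid: 1 2 4 3 / 3 4 1 2 / 4 3 2 1 / 2 1 3 4.

1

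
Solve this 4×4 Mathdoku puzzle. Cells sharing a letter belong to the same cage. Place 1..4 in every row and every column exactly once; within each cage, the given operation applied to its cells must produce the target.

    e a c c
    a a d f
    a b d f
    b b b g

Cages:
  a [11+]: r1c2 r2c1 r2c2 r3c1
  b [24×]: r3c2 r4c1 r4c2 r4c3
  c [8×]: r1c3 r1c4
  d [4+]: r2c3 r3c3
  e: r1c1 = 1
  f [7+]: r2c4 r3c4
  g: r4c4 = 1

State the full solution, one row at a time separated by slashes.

1 3 4 2 / 4 2 1 3 / 2 1 3 4 / 3 4 2 1

Cage e is given, so r1c1 = 1.
Cage g is a single given cell; hence r4c4 = 1.
Cage b needs product 24; hence r3c2 = 1.
1 is placed in row 3, so r3c3 = 3.
Row 3 now contains 3; hence r3c4 = 4.
The two cells of cage c must have product 8, which forces r1c3 = 4.
Column 4 now contains 4, so r1c4 = 2.
Column 3 now contains 3, leaving r2c3 = 1.
Column 4 now contains 4, leaving r2c4 = 3.
4 is placed in row 3, which forces r3c1 = 2.
Column 3 now contains 4, leaving r4c3 = 2.
Row 1 already has 2, so r1c2 = 3.
Row 2 already has 3; hence r2c1 = 4.
Cage a has sum 11, so r2c2 = 2.
Column 1 already has 4, so r4c1 = 3.
3 is placed in column 2; hence r4c2 = 4.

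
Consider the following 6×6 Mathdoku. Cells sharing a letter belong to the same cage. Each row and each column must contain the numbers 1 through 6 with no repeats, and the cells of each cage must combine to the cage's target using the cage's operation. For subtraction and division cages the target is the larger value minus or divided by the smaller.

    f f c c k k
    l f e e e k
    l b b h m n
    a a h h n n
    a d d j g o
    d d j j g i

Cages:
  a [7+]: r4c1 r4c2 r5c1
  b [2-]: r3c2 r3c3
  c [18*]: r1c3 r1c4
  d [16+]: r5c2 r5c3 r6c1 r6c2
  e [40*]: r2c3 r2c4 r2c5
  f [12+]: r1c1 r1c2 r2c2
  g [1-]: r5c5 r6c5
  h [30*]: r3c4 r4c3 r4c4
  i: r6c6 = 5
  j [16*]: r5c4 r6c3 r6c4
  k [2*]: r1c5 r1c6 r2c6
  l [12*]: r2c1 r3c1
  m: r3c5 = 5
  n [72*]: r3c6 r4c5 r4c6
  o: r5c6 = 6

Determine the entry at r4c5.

Cage k needs product 2, so r1c5 = 1.
Cage k has product 2; hence r1c6 = 2.
The 3 cells of cage k must have product 2, which forces r2c6 = 1.
Cage m is given, leaving r3c5 = 5.
O is a freebie, so r5c6 = 6.
I is a freebie, so r6c6 = 5.
The 3 cells of cage n must have product 72, which forces r4c5 = 6.
Row 2 needs a 6, and only r2c1 is open for it.
Cage l needs two cells with product 12, so r3c1 = 2.
The only place for 3 in row 2 is r2c2.
Row 3 needs a 1, and only r3c2 is open for it.
Cage b needs two cells with difference 2, leaving r3c3 = 3.
Row 3 now contains 3, so r3c4 = 6.
Row 3 now contains 3; hence r3c6 = 4.
1 is placed in column 2, which forces r4c2 = 2.
Column 6 already has 4, which forces r4c6 = 3.
Column 3 now contains 3, so r1c3 = 6.
Column 4 already has 6, which forces r1c4 = 3.
The only place for 4 in row 4 is r4c1.
Column 1 now contains 4, leaving r1c1 = 5.
Cage f needs sum 12, leaving r1c2 = 4.
Column 1 now contains 4, which forces r5c1 = 1.
Column 2 now contains 4; hence r5c2 = 5.
1 is placed in column 1, leaving r6c1 = 3.
Column 2 now contains 4, which forces r6c2 = 6.
The 4 cells of cage d must have sum 16, which forces r5c3 = 2.
Row 5 now contains 2; hence r5c4 = 4.
Cage g's pair has difference 1, so r5c5 = 3.
Column 3 already has 2, leaving r6c3 = 4.
4 is placed in column 4, leaving r6c4 = 1.
Row 6 now contains 4, leaving r6c5 = 2.
Column 3 already has 4, leaving r2c3 = 5.
Cage e has product 40; hence r2c4 = 2.
Column 5 now contains 2, which forces r2c5 = 4.
Cage h has product 30, which forces r4c3 = 1.
1 is placed in column 4; hence r4c4 = 5.
Completed grid: 5 4 6 3 1 2 / 6 3 5 2 4 1 / 2 1 3 6 5 4 / 4 2 1 5 6 3 / 1 5 2 4 3 6 / 3 6 4 1 2 5.

6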